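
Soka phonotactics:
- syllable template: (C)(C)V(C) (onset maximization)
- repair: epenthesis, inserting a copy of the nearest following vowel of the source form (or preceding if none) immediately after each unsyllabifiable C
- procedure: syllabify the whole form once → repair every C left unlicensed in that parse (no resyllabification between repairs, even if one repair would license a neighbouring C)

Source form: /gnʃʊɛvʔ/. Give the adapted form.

Syllabifying with onset maximization leaves /g/, /ʔ/ stranded (at most one coda consonant is licensed; onsets may contain at most 2 consonants).
Each unlicensed consonant becomes the onset of a new syllable: /g/ → /gʊ/, /ʔ/ → /ʔɛ/.

gʊnʃʊɛvʔɛ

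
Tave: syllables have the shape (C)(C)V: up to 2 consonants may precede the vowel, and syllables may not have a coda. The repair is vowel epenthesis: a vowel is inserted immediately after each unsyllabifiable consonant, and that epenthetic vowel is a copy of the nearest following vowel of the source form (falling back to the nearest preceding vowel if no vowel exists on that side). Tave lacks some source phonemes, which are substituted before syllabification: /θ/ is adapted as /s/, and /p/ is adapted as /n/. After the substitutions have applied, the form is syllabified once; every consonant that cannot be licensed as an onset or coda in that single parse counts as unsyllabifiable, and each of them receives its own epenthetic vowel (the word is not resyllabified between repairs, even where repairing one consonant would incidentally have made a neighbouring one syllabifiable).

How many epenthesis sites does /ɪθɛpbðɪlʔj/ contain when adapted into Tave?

4

After substitution the input is /ɪsɛnbðɪlʔj/.
The unsyllabifiable consonants are /n/, /l/, /ʔ/, /j/; each receives one epenthetic vowel.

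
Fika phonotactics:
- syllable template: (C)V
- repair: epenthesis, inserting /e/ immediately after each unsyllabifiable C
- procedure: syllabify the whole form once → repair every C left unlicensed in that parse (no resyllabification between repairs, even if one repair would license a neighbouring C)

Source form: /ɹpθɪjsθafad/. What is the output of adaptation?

The consonants /ɹ/, /p/, /j/, /s/, /d/ cannot be parsed into a legal (C)V syllable (no codas are permitted; onsets are limited to one consonant).
Epenthesis after each stranded consonant: /ɹ/ → /ɹe/, /p/ → /pe/, /j/ → /je/, /s/ → /se/, /d/ → /de/.

ɹepeθɪjeseθafade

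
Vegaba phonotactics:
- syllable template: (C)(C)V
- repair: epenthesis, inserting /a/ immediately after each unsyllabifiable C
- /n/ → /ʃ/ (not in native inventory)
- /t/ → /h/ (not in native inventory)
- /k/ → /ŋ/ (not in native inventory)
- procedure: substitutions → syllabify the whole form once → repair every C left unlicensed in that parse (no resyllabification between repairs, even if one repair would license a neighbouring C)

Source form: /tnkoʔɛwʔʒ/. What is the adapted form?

Substitution: /t/ → /h/, /n/ → /ʃ/, /k/ → /ŋ/, giving /hʃŋoʔɛwʔʒ/.
Syllabifying with onset maximization leaves /h/, /w/, /ʔ/, /ʒ/ stranded (no codas are permitted; onsets may contain at most 2 consonants).
Epenthesis after each stranded consonant: /h/ → /ha/, /w/ → /wa/, /ʔ/ → /ʔa/, /ʒ/ → /ʒa/.

haʃŋoʔɛwaʔaʒa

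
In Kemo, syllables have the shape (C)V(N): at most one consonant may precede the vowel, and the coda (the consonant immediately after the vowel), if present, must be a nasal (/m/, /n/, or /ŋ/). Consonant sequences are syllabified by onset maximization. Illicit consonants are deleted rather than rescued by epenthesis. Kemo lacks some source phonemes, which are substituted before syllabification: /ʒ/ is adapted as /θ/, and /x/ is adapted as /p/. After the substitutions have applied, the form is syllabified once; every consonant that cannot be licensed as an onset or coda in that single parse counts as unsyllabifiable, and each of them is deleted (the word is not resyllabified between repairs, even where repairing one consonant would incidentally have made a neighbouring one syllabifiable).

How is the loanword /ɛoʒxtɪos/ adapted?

Substitution: /ʒ/ → /θ/, /x/ → /p/, giving /ɛoθptɪos/.
Syllabifying with onset maximization leaves /θ/, /p/, /s/ stranded (only a nasal (/m/, /n/, or /ŋ/) is licensed in coda position; onsets are limited to one consonant).
Deleting the stranded consonants removes /θ/, /p/, /s/.

ɛotɪo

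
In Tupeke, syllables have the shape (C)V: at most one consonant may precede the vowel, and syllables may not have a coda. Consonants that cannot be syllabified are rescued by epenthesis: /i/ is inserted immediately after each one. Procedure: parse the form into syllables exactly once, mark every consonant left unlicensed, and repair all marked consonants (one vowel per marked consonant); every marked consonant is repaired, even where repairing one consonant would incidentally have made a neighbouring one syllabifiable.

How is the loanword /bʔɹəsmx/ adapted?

Syllabifying with onset maximization leaves /b/, /ʔ/, /s/, /m/, /x/ stranded (no codas are permitted; onsets are limited to one consonant).
Epenthesis after each stranded consonant: /b/ → /bi/, /ʔ/ → /ʔi/, /s/ → /si/, /m/ → /mi/, /x/ → /xi/.

biʔiɹəsimixi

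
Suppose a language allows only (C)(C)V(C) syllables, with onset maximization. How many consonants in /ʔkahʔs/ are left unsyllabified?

2

Under (C)(C)V(C), the unsyllabifiable consonants are /ʔ/, /s/ (at most one coda consonant is licensed; onsets may contain at most 2 consonants).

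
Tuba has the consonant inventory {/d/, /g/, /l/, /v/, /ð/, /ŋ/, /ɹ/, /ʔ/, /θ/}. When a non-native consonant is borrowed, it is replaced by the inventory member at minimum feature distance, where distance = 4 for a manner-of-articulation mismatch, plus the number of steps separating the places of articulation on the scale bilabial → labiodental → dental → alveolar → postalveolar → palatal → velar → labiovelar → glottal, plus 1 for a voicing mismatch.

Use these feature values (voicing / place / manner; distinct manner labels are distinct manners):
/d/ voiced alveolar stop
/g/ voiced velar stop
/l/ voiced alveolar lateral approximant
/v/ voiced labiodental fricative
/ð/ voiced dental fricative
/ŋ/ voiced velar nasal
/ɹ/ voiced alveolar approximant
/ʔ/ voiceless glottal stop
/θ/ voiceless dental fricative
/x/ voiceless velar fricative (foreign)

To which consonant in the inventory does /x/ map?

θ

/θ/ is closest: same manner (fricative), place distance 4 (velar→dental), same voicing; total 4. Next closest is /g/ at distance 5.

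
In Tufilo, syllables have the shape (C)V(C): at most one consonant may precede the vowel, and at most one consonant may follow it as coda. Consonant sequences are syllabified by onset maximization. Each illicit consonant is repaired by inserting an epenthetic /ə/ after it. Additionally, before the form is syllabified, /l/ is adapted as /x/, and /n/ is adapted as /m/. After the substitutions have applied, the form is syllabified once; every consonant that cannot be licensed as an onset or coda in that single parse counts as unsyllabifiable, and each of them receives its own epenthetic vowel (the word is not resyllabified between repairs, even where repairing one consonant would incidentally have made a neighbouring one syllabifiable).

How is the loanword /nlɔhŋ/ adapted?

məxɔhŋə

Substitution: /n/ → /m/, /l/ → /x/, giving /mxɔhŋ/.
The consonants /m/, /ŋ/ cannot be parsed into a legal (C)V(C) syllable (at most one coda consonant is licensed; onsets are limited to one consonant).
Inserting the epenthetic vowel yields /m/ → /mə/, /ŋ/ → /ŋə/.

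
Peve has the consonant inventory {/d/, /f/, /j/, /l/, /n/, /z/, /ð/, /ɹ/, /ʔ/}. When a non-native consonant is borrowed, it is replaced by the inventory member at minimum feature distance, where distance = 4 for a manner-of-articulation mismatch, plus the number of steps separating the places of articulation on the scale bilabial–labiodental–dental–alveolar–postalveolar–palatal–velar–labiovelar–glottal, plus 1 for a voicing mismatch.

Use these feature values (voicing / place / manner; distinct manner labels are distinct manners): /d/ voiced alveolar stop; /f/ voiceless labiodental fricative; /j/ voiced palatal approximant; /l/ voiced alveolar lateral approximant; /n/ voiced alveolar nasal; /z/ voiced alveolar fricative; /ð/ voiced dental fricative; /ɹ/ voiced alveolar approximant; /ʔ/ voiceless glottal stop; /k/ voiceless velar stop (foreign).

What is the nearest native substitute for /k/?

/ʔ/ is closest: same manner (stop), place distance 2 (velar→glottal), same voicing; total 2. Next closest is /d/ at distance 4.

ʔ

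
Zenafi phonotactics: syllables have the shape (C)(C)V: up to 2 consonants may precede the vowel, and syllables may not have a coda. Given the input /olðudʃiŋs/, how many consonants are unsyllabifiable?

2

Under (C)(C)V, the unsyllabifiable consonants are /ŋ/, /s/ (no codas are permitted; onsets may contain at most 2 consonants).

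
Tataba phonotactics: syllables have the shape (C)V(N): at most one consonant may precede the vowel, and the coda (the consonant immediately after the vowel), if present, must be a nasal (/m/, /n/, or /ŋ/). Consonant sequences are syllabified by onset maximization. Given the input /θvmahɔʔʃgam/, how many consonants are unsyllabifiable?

Syllabifying with onset maximization leaves /θ/, /v/, /ʔ/, /ʃ/ stranded (only a nasal (/m/, /n/, or /ŋ/) is licensed in coda position; onsets are limited to one consonant).

4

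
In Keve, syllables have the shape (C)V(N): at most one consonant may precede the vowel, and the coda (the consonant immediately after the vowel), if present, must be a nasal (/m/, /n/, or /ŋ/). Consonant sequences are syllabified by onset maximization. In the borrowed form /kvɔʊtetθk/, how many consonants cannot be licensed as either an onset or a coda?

Under (C)V(N), the unsyllabifiable consonants are /k/, /t/, /θ/, /k/ (only a nasal (/m/, /n/, or /ŋ/) is licensed in coda position; onsets are limited to one consonant).

4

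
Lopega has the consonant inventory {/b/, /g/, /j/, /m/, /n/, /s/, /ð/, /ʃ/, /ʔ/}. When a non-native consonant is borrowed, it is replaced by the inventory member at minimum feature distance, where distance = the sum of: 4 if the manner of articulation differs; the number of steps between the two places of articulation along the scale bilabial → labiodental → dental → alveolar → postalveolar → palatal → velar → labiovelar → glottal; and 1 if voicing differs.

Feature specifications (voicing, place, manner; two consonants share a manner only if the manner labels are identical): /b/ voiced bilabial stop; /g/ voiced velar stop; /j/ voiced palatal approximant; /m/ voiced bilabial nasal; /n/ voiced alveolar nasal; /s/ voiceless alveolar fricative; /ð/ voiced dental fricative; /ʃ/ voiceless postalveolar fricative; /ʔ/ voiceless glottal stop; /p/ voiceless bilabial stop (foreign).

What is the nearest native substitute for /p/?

/b/ is closest: same manner (stop), place distance 0 (bilabial→bilabial), voicing differs (+1); total 1. Next closest is /m/ at distance 5.

b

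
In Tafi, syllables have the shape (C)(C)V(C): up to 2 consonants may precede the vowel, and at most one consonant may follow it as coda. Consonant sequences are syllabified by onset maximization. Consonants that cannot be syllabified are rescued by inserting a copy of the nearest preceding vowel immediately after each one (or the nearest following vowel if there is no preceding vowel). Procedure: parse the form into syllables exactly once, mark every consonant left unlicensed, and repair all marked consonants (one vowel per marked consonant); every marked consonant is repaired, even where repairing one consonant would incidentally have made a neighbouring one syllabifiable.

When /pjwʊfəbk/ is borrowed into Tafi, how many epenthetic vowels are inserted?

2

The unsyllabifiable consonants are /p/, /k/; each receives one epenthetic vowel.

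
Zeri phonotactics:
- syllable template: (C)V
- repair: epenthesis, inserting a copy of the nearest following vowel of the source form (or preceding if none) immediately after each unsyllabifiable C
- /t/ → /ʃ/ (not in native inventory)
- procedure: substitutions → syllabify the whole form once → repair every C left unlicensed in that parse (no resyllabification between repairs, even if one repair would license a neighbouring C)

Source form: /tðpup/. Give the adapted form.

ʃuðupupu

Substitution: /t/ → /ʃ/, giving /ʃðpup/.
The consonants /ʃ/, /ð/, /p/ cannot be parsed into a legal (C)V syllable (no codas are permitted; onsets are limited to one consonant).
Epenthesis after each stranded consonant: /ʃ/ → /ʃu/, /ð/ → /ðu/, /p/ → /pu/.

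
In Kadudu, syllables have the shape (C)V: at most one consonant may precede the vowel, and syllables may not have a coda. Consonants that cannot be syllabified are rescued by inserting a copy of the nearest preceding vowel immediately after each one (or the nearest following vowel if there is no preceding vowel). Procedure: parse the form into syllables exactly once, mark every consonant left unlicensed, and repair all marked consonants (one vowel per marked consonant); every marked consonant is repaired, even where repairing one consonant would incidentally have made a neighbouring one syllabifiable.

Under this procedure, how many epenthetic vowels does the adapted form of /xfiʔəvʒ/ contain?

The unsyllabifiable consonants are /x/, /v/, /ʒ/; each receives one epenthetic vowel.

3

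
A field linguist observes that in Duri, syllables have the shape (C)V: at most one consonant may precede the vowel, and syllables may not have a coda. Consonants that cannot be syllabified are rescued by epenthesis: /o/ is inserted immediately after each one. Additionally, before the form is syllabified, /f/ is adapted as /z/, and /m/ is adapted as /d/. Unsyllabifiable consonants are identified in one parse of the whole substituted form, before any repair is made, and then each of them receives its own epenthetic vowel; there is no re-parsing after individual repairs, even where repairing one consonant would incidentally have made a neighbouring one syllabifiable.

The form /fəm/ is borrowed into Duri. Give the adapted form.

zədo

Substitution: /f/ → /z/, /m/ → /d/, giving /zəd/.
Under (C)V, the unsyllabifiable consonants are /d/ (no codas are permitted; onsets are limited to one consonant).
Inserting the epenthetic vowel yields /d/ → /do/.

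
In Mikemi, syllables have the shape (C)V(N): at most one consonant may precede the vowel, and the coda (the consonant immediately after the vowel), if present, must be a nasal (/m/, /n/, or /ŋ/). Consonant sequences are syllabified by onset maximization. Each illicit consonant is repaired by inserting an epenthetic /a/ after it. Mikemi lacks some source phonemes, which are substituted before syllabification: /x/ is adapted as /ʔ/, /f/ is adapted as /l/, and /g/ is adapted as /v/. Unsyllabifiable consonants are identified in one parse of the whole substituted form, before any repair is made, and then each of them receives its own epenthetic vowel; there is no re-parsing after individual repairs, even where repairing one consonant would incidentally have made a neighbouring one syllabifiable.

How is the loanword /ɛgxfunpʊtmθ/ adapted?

ɛvaʔalunpʊtamaθa

Substitution: /g/ → /v/, /x/ → /ʔ/, /f/ → /l/, giving /ɛvʔlunpʊtmθ/.
Syllabifying with onset maximization leaves /v/, /ʔ/, /t/, /m/, /θ/ stranded (only a nasal (/m/, /n/, or /ŋ/) is licensed in coda position; onsets are limited to one consonant).
Inserting the epenthetic vowel yields /v/ → /va/, /ʔ/ → /ʔa/, /t/ → /ta/, /m/ → /ma/, /θ/ → /θa/.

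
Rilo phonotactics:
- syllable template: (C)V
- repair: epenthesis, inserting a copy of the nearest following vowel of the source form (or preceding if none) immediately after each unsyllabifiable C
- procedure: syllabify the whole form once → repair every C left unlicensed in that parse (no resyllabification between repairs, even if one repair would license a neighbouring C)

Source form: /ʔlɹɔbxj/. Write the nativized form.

ʔɔlɔɹɔbɔxɔjɔ

The consonants /ʔ/, /l/, /b/, /x/, /j/ cannot be parsed into a legal (C)V syllable (no codas are permitted; onsets are limited to one consonant).
Inserting the epenthetic vowel yields /ʔ/ → /ʔɔ/, /l/ → /lɔ/, /b/ → /bɔ/, /x/ → /xɔ/, /j/ → /jɔ/.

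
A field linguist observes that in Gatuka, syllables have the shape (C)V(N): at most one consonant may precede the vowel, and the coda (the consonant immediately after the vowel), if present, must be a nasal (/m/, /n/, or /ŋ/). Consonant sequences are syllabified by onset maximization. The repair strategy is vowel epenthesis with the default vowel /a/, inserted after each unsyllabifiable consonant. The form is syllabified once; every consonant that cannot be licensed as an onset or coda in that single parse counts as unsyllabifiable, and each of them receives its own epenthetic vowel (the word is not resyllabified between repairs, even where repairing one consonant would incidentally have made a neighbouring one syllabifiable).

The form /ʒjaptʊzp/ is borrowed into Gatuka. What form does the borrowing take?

Under (C)V(N), the unsyllabifiable consonants are /ʒ/, /p/, /z/, /p/ (only a nasal (/m/, /n/, or /ŋ/) is licensed in coda position; onsets are limited to one consonant).
Inserting the epenthetic vowel yields /ʒ/ → /ʒa/, /p/ → /pa/, /z/ → /za/, /p/ → /pa/.

ʒajapatʊzapa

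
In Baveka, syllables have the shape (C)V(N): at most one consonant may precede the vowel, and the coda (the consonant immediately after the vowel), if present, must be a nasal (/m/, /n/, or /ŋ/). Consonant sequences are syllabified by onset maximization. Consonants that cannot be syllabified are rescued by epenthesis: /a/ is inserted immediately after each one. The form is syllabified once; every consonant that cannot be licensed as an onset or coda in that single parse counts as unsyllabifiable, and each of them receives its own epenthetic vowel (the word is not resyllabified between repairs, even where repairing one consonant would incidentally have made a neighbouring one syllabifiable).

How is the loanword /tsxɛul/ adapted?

The consonants /t/, /s/, /l/ cannot be parsed into a legal (C)V(N) syllable (only a nasal (/m/, /n/, or /ŋ/) is licensed in coda position; onsets are limited to one consonant).
Each unlicensed consonant becomes the onset of a new syllable: /t/ → /ta/, /s/ → /sa/, /l/ → /la/.

tasaxɛula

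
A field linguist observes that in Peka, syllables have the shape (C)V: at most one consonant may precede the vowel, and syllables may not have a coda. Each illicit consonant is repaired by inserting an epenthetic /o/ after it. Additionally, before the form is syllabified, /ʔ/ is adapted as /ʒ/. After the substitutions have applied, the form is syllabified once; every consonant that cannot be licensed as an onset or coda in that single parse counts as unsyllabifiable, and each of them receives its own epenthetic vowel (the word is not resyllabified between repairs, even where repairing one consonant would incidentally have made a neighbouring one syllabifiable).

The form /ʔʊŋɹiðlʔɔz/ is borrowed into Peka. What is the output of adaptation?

Substitution: /ʔ/ → /ʒ/, giving /ʒʊŋɹiðlʒɔz/.
Syllabifying with onset maximization leaves /ŋ/, /ð/, /l/, /z/ stranded (no codas are permitted; onsets are limited to one consonant).
Epenthesis after each stranded consonant: /ŋ/ → /ŋo/, /ð/ → /ðo/, /l/ → /lo/, /z/ → /zo/.

ʒʊŋoɹiðoloʒɔzo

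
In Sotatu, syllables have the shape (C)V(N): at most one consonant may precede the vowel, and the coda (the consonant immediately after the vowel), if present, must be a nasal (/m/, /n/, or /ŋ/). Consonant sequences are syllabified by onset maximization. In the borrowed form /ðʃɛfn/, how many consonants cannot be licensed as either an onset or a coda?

3

The consonants /ð/, /f/, /n/ cannot be parsed into a legal (C)V(N) syllable (only a nasal (/m/, /n/, or /ŋ/) is licensed in coda position; onsets are limited to one consonant).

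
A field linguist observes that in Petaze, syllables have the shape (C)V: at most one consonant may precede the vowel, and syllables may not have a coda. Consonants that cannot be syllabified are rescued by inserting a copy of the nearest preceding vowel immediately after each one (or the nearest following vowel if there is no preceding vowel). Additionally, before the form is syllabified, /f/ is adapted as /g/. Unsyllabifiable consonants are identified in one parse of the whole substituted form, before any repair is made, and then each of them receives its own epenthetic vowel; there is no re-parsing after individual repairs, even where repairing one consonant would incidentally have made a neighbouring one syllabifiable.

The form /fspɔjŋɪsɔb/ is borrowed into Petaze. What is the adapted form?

gɔsɔpɔjɔŋɪsɔbɔ

Substitution: /f/ → /g/, giving /gspɔjŋɪsɔb/.
The consonants /g/, /s/, /j/, /b/ cannot be parsed into a legal (C)V syllable (no codas are permitted; onsets are limited to one consonant).
Each unlicensed consonant becomes the onset of a new syllable: /g/ → /gɔ/, /s/ → /sɔ/, /j/ → /jɔ/, /b/ → /bɔ/.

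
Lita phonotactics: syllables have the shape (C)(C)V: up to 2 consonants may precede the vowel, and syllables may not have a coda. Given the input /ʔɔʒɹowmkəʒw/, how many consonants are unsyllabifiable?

Under (C)(C)V, the unsyllabifiable consonants are /w/, /ʒ/, /w/ (no codas are permitted; onsets may contain at most 2 consonants).

3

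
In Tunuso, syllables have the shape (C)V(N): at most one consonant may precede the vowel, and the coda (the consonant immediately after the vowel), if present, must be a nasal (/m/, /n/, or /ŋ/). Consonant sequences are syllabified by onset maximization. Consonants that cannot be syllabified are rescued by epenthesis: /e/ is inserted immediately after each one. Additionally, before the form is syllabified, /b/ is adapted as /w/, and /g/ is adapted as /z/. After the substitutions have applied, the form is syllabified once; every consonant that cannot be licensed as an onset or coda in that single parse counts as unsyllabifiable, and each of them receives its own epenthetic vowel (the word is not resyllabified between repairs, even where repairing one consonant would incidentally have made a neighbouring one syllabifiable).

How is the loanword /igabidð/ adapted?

Substitution: /g/ → /z/, /b/ → /w/, giving /izawidð/.
The consonants /d/, /ð/ cannot be parsed into a legal (C)V(N) syllable (only a nasal (/m/, /n/, or /ŋ/) is licensed in coda position; onsets are limited to one consonant).
Each unlicensed consonant becomes the onset of a new syllable: /d/ → /de/, /ð/ → /ðe/.

izawideðe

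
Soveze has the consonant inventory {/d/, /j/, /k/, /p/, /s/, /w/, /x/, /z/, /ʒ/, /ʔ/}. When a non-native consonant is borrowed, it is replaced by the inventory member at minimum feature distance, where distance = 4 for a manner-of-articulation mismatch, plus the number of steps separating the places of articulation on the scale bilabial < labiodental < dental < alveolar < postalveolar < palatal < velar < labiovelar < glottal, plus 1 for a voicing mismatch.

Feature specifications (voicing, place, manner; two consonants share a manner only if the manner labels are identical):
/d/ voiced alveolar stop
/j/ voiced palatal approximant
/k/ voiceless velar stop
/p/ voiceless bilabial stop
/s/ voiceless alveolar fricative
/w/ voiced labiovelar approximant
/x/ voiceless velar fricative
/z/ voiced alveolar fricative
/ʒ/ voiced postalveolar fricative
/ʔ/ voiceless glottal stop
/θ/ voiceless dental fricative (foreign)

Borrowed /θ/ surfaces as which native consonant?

s

/s/ is closest: same manner (fricative), place distance 1 (dental→alveolar), same voicing; total 1. Next closest is /z/ at distance 2.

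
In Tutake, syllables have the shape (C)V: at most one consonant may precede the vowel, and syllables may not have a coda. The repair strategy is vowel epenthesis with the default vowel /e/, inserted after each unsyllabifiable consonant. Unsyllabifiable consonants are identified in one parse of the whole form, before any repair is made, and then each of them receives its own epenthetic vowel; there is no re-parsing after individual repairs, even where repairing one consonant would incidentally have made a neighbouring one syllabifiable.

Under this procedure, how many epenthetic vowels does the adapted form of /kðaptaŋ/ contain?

The unsyllabifiable consonants are /k/, /p/, /ŋ/; each receives one epenthetic vowel.

3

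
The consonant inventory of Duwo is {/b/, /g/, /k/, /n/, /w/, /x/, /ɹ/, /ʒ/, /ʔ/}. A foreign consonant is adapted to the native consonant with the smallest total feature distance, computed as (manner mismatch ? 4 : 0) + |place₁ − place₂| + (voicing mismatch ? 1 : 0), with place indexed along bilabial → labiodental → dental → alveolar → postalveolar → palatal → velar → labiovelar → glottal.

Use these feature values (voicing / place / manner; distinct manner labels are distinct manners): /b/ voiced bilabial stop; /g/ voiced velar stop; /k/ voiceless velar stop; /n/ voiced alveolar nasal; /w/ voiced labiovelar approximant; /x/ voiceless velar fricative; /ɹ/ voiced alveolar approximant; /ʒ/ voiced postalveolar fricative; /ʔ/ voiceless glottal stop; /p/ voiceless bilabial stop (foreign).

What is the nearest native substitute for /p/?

b

/b/ is closest: same manner (stop), place distance 0 (bilabial→bilabial), voicing differs (+1); total 1. Next closest is /k/ at distance 6.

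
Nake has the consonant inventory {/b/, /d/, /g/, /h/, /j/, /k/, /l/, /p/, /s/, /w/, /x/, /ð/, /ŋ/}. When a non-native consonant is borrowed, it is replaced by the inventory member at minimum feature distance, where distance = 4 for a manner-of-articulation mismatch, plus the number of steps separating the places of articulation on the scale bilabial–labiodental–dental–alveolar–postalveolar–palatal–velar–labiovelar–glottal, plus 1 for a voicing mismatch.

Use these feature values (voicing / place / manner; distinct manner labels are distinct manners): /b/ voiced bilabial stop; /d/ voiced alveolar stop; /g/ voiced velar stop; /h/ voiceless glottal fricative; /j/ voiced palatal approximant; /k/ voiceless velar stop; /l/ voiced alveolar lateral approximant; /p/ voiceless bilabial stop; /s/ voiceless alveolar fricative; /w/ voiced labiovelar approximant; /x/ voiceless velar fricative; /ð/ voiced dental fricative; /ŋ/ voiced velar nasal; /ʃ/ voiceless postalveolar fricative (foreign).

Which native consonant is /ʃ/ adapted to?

s

/s/ is closest: same manner (fricative), place distance 1 (postalveolar→alveolar), same voicing; total 1. Next closest is /x/ at distance 2.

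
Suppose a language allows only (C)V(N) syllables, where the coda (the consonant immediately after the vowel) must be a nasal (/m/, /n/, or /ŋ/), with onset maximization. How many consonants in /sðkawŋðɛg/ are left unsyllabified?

Under (C)V(N), the unsyllabifiable consonants are /s/, /ð/, /w/, /ŋ/, /g/ (only a nasal (/m/, /n/, or /ŋ/) is licensed in coda position; onsets are limited to one consonant).

5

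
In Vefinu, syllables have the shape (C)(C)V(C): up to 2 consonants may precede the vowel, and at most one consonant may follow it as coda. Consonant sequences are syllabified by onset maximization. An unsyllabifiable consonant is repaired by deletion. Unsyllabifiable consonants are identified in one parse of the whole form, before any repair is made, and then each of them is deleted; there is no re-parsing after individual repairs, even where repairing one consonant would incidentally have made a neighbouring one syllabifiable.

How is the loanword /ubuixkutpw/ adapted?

ubuixkut

Syllabifying with onset maximization leaves /p/, /w/ stranded (at most one coda consonant is licensed; onsets may contain at most 2 consonants).
Deleting the stranded consonants removes /p/, /w/.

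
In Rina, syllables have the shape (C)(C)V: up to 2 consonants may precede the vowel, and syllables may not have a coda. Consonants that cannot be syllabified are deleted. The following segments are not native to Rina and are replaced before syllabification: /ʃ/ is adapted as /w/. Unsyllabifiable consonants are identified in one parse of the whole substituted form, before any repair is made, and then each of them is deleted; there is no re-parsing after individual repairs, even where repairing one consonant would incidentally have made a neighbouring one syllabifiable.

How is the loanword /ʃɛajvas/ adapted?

wɛajva

Substitution: /ʃ/ → /w/, giving /wɛajvas/.
The consonants /s/ cannot be parsed into a legal (C)(C)V syllable (no codas are permitted; onsets may contain at most 2 consonants).
Each unlicensed consonant is deleted: /s/.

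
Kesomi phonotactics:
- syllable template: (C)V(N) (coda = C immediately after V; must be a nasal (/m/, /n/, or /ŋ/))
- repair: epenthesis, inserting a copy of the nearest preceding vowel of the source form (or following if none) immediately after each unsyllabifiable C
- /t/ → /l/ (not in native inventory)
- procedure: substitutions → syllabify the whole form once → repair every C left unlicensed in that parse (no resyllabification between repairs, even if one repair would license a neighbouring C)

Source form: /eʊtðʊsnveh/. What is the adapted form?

eʊlʊðʊsʊnʊvehe

Substitution: /t/ → /l/, giving /eʊlðʊsnveh/.
Under (C)V(N), the unsyllabifiable consonants are /l/, /s/, /n/, /h/ (only a nasal (/m/, /n/, or /ŋ/) is licensed in coda position; onsets are limited to one consonant).
Epenthesis after each stranded consonant: /l/ → /lʊ/, /s/ → /sʊ/, /n/ → /nʊ/, /h/ → /he/.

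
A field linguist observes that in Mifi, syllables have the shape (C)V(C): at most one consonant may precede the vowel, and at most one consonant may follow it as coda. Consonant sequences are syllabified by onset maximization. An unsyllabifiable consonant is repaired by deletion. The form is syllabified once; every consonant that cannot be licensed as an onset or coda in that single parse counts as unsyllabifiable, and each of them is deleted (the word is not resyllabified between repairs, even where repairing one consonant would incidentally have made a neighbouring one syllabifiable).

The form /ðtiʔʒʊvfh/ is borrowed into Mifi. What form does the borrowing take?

Syllabifying with onset maximization leaves /ð/, /f/, /h/ stranded (at most one coda consonant is licensed; onsets are limited to one consonant).
Deletion applies to /ð/, /f/, /h/.

tiʔʒʊv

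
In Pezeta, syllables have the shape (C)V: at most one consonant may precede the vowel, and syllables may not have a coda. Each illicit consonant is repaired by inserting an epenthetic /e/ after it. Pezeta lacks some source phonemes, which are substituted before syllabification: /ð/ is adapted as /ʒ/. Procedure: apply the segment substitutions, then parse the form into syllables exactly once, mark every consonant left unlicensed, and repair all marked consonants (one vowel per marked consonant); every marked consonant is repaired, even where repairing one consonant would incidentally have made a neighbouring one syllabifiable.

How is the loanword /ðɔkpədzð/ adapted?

Substitution: /ð/ → /ʒ/, giving /ʒɔkpədzʒ/.
The consonants /k/, /d/, /z/, /ʒ/ cannot be parsed into a legal (C)V syllable (no codas are permitted; onsets are limited to one consonant).
Inserting the epenthetic vowel yields /k/ → /ke/, /d/ → /de/, /z/ → /ze/, /ʒ/ → /ʒe/.

ʒɔkepədezeʒe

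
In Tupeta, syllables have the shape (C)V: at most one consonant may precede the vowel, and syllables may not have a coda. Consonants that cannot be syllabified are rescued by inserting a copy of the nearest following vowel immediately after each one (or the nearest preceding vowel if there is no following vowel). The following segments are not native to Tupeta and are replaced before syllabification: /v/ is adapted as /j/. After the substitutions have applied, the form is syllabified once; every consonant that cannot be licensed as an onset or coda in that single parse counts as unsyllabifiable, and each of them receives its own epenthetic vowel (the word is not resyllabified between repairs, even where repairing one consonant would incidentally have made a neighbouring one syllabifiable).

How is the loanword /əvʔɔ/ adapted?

əjɔʔɔ

Substitution: /v/ → /j/, giving /əjʔɔ/.
Under (C)V, the unsyllabifiable consonants are /j/ (no codas are permitted; onsets are limited to one consonant).
Inserting the epenthetic vowel yields /j/ → /jɔ/.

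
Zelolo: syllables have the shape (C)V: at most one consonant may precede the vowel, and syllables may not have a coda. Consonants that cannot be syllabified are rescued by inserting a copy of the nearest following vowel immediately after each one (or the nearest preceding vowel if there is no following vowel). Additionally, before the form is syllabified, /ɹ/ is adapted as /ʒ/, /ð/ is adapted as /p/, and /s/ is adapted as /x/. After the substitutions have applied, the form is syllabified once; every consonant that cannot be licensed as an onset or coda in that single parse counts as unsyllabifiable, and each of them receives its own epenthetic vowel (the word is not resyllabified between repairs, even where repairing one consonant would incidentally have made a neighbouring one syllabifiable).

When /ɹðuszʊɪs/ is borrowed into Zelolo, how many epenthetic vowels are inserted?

After substitution the input is /ʒpuxzʊɪx/.
The unsyllabifiable consonants are /ʒ/, /x/, /x/; each receives one epenthetic vowel.

3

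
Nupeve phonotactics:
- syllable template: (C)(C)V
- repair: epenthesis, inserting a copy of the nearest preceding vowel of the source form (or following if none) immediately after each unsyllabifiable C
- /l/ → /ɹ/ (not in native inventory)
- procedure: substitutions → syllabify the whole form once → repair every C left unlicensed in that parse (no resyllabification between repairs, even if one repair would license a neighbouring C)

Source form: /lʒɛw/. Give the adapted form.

ɹʒɛwɛ

Substitution: /l/ → /ɹ/, giving /ɹʒɛw/.
The consonants /w/ cannot be parsed into a legal (C)(C)V syllable (no codas are permitted; onsets may contain at most 2 consonants).
Epenthesis after each stranded consonant: /w/ → /wɛ/.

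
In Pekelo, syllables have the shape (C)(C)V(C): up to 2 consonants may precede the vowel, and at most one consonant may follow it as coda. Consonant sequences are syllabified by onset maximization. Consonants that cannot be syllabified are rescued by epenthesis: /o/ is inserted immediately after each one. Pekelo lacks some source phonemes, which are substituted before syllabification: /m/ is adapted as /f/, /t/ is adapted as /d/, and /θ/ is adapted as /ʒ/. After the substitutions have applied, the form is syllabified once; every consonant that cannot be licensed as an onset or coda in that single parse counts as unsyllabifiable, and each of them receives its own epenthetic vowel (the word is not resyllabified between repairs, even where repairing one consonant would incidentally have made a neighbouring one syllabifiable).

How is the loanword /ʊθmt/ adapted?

Substitution: /θ/ → /ʒ/, /m/ → /f/, /t/ → /d/, giving /ʊʒfd/.
Under (C)(C)V(C), the unsyllabifiable consonants are /f/, /d/ (at most one coda consonant is licensed; onsets may contain at most 2 consonants).
Each unlicensed consonant becomes the onset of a new syllable: /f/ → /fo/, /d/ → /do/.

ʊʒfodo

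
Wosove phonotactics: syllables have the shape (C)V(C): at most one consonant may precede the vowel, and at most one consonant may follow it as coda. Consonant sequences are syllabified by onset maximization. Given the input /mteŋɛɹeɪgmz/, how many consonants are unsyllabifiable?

The consonants /m/, /m/, /z/ cannot be parsed into a legal (C)V(C) syllable (at most one coda consonant is licensed; onsets are limited to one consonant).

3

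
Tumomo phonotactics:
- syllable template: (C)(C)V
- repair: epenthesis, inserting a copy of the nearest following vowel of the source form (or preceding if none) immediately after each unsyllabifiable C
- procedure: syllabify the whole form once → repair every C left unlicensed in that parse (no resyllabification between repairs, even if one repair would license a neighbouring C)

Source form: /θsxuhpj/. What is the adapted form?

The consonants /θ/, /h/, /p/, /j/ cannot be parsed into a legal (C)(C)V syllable (no codas are permitted; onsets may contain at most 2 consonants).
Inserting the epenthetic vowel yields /θ/ → /θu/, /h/ → /hu/, /p/ → /pu/, /j/ → /ju/.

θusxuhupuju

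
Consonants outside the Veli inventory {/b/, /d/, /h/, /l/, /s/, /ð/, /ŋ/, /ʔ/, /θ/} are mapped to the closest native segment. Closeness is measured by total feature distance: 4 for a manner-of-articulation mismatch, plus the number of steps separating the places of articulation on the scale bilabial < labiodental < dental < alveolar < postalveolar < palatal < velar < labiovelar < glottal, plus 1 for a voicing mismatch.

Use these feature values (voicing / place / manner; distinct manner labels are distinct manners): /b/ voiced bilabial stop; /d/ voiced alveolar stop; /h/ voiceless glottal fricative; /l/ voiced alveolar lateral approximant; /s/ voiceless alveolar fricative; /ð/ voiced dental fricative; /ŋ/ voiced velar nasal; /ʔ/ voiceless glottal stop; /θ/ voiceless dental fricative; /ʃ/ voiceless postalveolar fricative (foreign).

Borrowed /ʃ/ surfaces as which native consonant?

/s/ is closest: same manner (fricative), place distance 1 (postalveolar→alveolar), same voicing; total 1. Next closest is /θ/ at distance 2.

s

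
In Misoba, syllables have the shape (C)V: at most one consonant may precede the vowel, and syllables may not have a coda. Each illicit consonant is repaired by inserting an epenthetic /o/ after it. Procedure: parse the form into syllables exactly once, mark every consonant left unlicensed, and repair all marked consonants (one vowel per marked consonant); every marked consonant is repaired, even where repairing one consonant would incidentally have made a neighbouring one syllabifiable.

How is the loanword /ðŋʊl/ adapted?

Under (C)V, the unsyllabifiable consonants are /ð/, /l/ (no codas are permitted; onsets are limited to one consonant).
Epenthesis after each stranded consonant: /ð/ → /ðo/, /l/ → /lo/.

ðoŋʊlo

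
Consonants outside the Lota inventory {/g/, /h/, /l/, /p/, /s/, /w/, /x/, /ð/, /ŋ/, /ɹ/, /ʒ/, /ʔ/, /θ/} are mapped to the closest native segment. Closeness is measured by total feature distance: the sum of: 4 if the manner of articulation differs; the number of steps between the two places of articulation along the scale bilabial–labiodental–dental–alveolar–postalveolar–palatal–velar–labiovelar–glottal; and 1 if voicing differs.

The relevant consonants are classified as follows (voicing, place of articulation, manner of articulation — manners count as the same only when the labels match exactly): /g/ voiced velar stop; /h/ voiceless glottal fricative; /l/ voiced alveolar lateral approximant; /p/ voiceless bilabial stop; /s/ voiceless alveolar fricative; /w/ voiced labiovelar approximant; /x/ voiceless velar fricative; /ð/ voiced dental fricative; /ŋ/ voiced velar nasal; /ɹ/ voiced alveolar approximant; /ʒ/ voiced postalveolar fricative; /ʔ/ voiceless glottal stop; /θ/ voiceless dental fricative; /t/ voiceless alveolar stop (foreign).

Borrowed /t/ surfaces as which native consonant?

/p/ is closest: same manner (stop), place distance 3 (alveolar→bilabial), same voicing; total 3. Next closest is /g/ at distance 4.

p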